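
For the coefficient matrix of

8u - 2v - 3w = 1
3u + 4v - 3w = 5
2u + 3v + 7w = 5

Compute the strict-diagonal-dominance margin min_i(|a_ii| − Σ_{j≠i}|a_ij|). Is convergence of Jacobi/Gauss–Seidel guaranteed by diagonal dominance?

-2

row 1: |8| − (2+3) = 3
row 2: |4| − (3+3) = -2
row 3: |7| − (2+3) = 2
minimum over rows = -2 → not strictly diagonally dominant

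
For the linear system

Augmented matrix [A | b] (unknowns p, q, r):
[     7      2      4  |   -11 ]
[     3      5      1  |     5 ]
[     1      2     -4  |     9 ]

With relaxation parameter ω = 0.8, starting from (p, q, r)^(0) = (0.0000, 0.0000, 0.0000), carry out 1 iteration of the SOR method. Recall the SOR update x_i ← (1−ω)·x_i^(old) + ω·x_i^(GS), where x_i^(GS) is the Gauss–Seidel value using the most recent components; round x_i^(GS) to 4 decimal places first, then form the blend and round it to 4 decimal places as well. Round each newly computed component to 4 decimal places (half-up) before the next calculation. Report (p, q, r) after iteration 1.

Iteration 1:
  p: GS value = (-11 - (2)·0.0000 - (4)·0.0000) / (7) = -1.5714;  p ← (1−ω)·0.0000 + ω·-1.5714 = -1.2571
  q: GS value = (5 - (3)·-1.2571 - (1)·0.0000) / (5) = 1.7543;  q ← (1−ω)·0.0000 + ω·1.7543 = 1.4034
  r: GS value = (9 - (1)·-1.2571 - (2)·1.4034) / (-4) = -1.8626;  r ← (1−ω)·0.0000 + ω·-1.8626 = -1.4901

(-1.2571, 1.4034, -1.4901)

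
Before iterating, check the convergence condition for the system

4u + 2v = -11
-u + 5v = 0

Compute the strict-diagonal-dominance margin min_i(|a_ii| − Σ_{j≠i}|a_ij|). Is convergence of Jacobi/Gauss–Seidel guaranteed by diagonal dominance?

row 1: |4| − (2) = 2
row 2: |5| − (1) = 4
minimum over rows = 2 → strictly diagonally dominant (convergence guaranteed)

2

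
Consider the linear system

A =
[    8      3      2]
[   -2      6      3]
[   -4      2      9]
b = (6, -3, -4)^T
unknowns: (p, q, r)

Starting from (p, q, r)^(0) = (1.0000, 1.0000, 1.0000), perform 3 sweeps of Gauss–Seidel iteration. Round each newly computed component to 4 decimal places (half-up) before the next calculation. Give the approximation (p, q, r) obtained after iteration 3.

(0.7418, -0.2899, -0.0503)

Iteration 1:
  p = (6 - (3)·1.0000 - (2)·1.0000) / (8) = 0.1250
  q = (-3 - (-2)·0.1250 - (3)·1.0000) / (6) = -0.9583
  r = (-4 - (-4)·0.1250 - (2)·-0.9583) / (9) = -0.1759
Iteration 2:
  p = (6 - (3)·-0.9583 - (2)·-0.1759) / (8) = 1.1533
  q = (-3 - (-2)·1.1533 - (3)·-0.1759) / (6) = -0.0276
  r = (-4 - (-4)·1.1533 - (2)·-0.0276) / (9) = 0.0743
Iteration 3:
  p = (6 - (3)·-0.0276 - (2)·0.0743) / (8) = 0.7418
  q = (-3 - (-2)·0.7418 - (3)·0.0743) / (6) = -0.2899
  r = (-4 - (-4)·0.7418 - (2)·-0.2899) / (9) = -0.0503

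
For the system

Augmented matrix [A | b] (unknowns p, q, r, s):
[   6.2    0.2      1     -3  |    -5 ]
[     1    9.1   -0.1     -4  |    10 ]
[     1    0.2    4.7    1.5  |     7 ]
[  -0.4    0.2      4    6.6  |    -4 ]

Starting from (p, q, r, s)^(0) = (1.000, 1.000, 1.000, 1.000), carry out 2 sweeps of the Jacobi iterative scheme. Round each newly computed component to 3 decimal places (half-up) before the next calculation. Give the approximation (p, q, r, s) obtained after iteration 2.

(-1.572, 0.646, 1.915, -1.236)

Iteration 1:
  p = (-5 - (0.2)·1.000 - (1)·1.000 - (-3)·1.000) / (6.2) = -0.516
  q = (10 - (1)·1.000 - (-0.1)·1.000 - (-4)·1.000) / (9.1) = 1.440
  r = (7 - (1)·1.000 - (0.2)·1.000 - (1.5)·1.000) / (4.7) = 0.915
  s = (-4 - (-0.4)·1.000 - (0.2)·1.000 - (4)·1.000) / (6.6) = -1.182
Iteration 2:
  p = (-5 - (0.2)·1.440 - (1)·0.915 - (-3)·-1.182) / (6.2) = -1.572
  q = (10 - (1)·-0.516 - (-0.1)·0.915 - (-4)·-1.182) / (9.1) = 0.646
  r = (7 - (1)·-0.516 - (0.2)·1.440 - (1.5)·-1.182) / (4.7) = 1.915
  s = (-4 - (-0.4)·-0.516 - (0.2)·1.440 - (4)·0.915) / (6.6) = -1.236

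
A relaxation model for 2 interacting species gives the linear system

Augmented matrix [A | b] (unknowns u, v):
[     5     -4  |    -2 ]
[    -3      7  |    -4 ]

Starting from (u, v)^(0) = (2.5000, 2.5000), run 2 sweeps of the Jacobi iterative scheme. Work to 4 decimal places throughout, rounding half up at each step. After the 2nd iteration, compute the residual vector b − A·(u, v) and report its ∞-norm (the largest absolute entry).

Iteration 1:
  u = (-2 - (-4)·2.5000) / (5) = 1.6000
  v = (-4 - (-3)·2.5000) / (7) = 0.5000
Iteration 2:
  u = (-2 - (-4)·0.5000) / (5) = 0.0000
  v = (-4 - (-3)·1.6000) / (7) = 0.1143
Residual b − A·x = (-1.5428, -4.8001); ∞-norm = 4.8001

4.8001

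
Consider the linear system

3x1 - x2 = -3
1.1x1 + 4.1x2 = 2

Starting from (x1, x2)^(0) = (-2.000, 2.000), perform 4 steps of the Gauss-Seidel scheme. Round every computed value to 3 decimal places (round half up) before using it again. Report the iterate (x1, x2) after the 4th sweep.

Iteration 1:
  x1 = (-3 - (-1)·2.000) / (3) = -0.333
  x2 = (2 - (1.1)·-0.333) / (4.1) = 0.577
Iteration 2:
  x1 = (-3 - (-1)·0.577) / (3) = -0.808
  x2 = (2 - (1.1)·-0.808) / (4.1) = 0.705
Iteration 3:
  x1 = (-3 - (-1)·0.705) / (3) = -0.765
  x2 = (2 - (1.1)·-0.765) / (4.1) = 0.693
Iteration 4:
  x1 = (-3 - (-1)·0.693) / (3) = -0.769
  x2 = (2 - (1.1)·-0.769) / (4.1) = 0.694

(-0.769, 0.694)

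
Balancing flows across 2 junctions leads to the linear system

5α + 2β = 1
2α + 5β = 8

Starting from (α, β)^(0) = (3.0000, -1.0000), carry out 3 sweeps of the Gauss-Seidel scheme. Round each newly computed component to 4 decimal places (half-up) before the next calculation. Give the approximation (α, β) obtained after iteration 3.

(-0.4950, 1.7980)

Iteration 1:
  α = (1 - (2)·-1.0000) / (5) = 0.6000
  β = (8 - (2)·0.6000) / (5) = 1.3600
Iteration 2:
  α = (1 - (2)·1.3600) / (5) = -0.3440
  β = (8 - (2)·-0.3440) / (5) = 1.7376
Iteration 3:
  α = (1 - (2)·1.7376) / (5) = -0.4950
  β = (8 - (2)·-0.4950) / (5) = 1.7980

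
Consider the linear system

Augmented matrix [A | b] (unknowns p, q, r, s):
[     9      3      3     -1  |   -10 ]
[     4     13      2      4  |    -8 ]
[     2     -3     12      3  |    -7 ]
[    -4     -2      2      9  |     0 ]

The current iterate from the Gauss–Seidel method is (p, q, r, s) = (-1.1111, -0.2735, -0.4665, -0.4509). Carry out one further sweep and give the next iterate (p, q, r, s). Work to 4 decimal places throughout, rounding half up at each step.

(-0.9145, -0.1235, -0.3491, -0.3563)

One sweep:
  p = (-10 - (3)·-0.2735 - (3)·-0.4665 - (-1)·-0.4509) / (9) = -0.9145
  q = (-8 - (4)·-0.9145 - (2)·-0.4665 - (4)·-0.4509) / (13) = -0.1235
  r = (-7 - (2)·-0.9145 - (-3)·-0.1235 - (3)·-0.4509) / (12) = -0.3491
  s = (0 - (-4)·-0.9145 - (-2)·-0.1235 - (2)·-0.3491) / (9) = -0.3563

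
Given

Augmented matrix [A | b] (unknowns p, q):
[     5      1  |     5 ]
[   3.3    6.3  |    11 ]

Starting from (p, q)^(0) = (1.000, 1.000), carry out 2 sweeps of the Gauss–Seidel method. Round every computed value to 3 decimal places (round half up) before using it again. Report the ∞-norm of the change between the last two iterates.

Iteration 1:
  p = (5 - (1)·1.000) / (5) = 0.800
  q = (11 - (3.3)·0.800) / (6.3) = 1.327
Iteration 2:
  p = (5 - (1)·1.327) / (5) = 0.735
  q = (11 - (3.3)·0.735) / (6.3) = 1.361
Change: (-0.065, 0.034) → max |·| = 0.065

0.065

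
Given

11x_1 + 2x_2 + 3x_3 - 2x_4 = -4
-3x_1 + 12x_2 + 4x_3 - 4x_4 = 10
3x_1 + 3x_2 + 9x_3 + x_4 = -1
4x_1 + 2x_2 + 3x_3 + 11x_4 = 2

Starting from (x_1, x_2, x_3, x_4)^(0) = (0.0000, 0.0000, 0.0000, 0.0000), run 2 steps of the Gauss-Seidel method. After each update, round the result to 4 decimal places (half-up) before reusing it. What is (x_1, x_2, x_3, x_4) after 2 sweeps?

(-0.3895, 0.8964, -0.3072, 0.2443)

Iteration 1:
  x_1 = (-4 - (2)·0.0000 - (3)·0.0000 - (-2)·0.0000) / (11) = -0.3636
  x_2 = (10 - (-3)·-0.3636 - (4)·0.0000 - (-4)·0.0000) / (12) = 0.7424
  x_3 = (-1 - (3)·-0.3636 - (3)·0.7424 - (1)·0.0000) / (9) = -0.2374
  x_4 = (2 - (4)·-0.3636 - (2)·0.7424 - (3)·-0.2374) / (11) = 0.2438
Iteration 2:
  x_1 = (-4 - (2)·0.7424 - (3)·-0.2374 - (-2)·0.2438) / (11) = -0.3895
  x_2 = (10 - (-3)·-0.3895 - (4)·-0.2374 - (-4)·0.2438) / (12) = 0.8964
  x_3 = (-1 - (3)·-0.3895 - (3)·0.8964 - (1)·0.2438) / (9) = -0.3072
  x_4 = (2 - (4)·-0.3895 - (2)·0.8964 - (3)·-0.3072) / (11) = 0.2443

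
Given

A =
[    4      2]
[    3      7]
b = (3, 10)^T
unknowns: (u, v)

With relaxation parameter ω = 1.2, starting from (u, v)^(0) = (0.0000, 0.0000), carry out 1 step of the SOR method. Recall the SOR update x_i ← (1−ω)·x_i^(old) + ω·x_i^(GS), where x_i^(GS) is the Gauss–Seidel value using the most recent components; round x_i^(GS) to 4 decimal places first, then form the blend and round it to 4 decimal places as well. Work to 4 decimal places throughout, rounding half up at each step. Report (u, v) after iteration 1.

Iteration 1:
  u: GS value = (3 - (2)·0.0000) / (4) = 0.7500;  u ← (1−ω)·0.0000 + ω·0.7500 = 0.9000
  v: GS value = (10 - (3)·0.9000) / (7) = 1.0429;  v ← (1−ω)·0.0000 + ω·1.0429 = 1.2515

(0.9000, 1.2515)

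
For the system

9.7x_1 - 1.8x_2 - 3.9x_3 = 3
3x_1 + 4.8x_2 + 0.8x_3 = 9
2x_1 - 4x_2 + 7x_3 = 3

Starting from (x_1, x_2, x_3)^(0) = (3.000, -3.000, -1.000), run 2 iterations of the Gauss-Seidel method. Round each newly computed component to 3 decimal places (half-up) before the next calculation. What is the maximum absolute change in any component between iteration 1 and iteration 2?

2.221

Iteration 1:
  x_1 = (3 - (-1.8)·-3.000 - (-3.9)·-1.000) / (9.7) = -0.649
  x_2 = (9 - (3)·-0.649 - (0.8)·-1.000) / (4.8) = 2.447
  x_3 = (3 - (2)·-0.649 - (-4)·2.447) / (7) = 2.012
Iteration 2:
  x_1 = (3 - (-1.8)·2.447 - (-3.9)·2.012) / (9.7) = 1.572
  x_2 = (9 - (3)·1.572 - (0.8)·2.012) / (4.8) = 0.557
  x_3 = (3 - (2)·1.572 - (-4)·0.557) / (7) = 0.298
Change: (2.221, -1.890, -1.714) → max |·| = 2.221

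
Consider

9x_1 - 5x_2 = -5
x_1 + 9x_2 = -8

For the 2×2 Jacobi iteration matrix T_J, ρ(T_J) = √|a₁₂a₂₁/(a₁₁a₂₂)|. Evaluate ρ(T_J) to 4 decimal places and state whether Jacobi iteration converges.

a₁₂a₂₁/(a₁₁a₂₂) = (-5)·(1) / ((9)·(9)) = -0.061728
ρ = √|-0.061728| = √0.061728 = 0.2485
ρ < 1, so Jacobi converges

0.2485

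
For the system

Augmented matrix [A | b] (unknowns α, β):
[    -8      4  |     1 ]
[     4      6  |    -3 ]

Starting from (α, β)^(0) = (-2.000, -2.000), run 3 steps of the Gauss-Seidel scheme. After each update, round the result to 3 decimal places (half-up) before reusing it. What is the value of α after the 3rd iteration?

Iteration 1:
  α = (1 - (4)·-2.000) / (-8) = -1.125
  β = (-3 - (4)·-1.125) / (6) = 0.250
Iteration 2:
  α = (1 - (4)·0.250) / (-8) = 0.000
  β = (-3 - (4)·0.000) / (6) = -0.500
Iteration 3:
  α = (1 - (4)·-0.500) / (-8) = -0.375
  β = (-3 - (4)·-0.375) / (6) = -0.250

-0.375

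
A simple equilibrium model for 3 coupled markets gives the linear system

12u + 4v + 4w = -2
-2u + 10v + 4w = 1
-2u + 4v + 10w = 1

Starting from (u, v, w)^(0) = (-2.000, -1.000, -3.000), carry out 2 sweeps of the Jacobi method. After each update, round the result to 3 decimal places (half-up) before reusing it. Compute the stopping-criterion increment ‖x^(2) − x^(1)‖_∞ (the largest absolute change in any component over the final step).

1.667

Iteration 1:
  u = (-2 - (4)·-1.000 - (4)·-3.000) / (12) = 1.167
  v = (1 - (-2)·-2.000 - (4)·-3.000) / (10) = 0.900
  w = (1 - (-2)·-2.000 - (4)·-1.000) / (10) = 0.100
Iteration 2:
  u = (-2 - (4)·0.900 - (4)·0.100) / (12) = -0.500
  v = (1 - (-2)·1.167 - (4)·0.100) / (10) = 0.293
  w = (1 - (-2)·1.167 - (4)·0.900) / (10) = -0.027
Change: (-1.667, -0.607, -0.127) → max |·| = 1.667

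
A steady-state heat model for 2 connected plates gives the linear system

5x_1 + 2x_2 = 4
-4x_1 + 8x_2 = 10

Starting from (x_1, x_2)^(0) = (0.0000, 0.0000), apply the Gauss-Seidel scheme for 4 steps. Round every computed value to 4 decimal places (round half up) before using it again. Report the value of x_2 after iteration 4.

Iteration 1:
  x_1 = (4 - (2)·0.0000) / (5) = 0.8000
  x_2 = (10 - (-4)·0.8000) / (8) = 1.6500
Iteration 2:
  x_1 = (4 - (2)·1.6500) / (5) = 0.1400
  x_2 = (10 - (-4)·0.1400) / (8) = 1.3200
Iteration 3:
  x_1 = (4 - (2)·1.3200) / (5) = 0.2720
  x_2 = (10 - (-4)·0.2720) / (8) = 1.3860
Iteration 4:
  x_1 = (4 - (2)·1.3860) / (5) = 0.2456
  x_2 = (10 - (-4)·0.2456) / (8) = 1.3728

1.3728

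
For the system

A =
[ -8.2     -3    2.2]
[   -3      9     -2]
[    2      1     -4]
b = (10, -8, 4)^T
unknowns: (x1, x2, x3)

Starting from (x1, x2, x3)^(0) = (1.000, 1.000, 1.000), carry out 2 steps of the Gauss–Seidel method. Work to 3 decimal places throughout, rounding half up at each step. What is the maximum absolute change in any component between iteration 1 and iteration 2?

0.658

Iteration 1:
  x1 = (10 - (-3)·1.000 - (2.2)·1.000) / (-8.2) = -1.317
  x2 = (-8 - (-3)·-1.317 - (-2)·1.000) / (9) = -1.106
  x3 = (4 - (2)·-1.317 - (1)·-1.106) / (-4) = -1.935
Iteration 2:
  x1 = (10 - (-3)·-1.106 - (2.2)·-1.935) / (-8.2) = -1.334
  x2 = (-8 - (-3)·-1.334 - (-2)·-1.935) / (9) = -1.764
  x3 = (4 - (2)·-1.334 - (1)·-1.764) / (-4) = -2.108
Change: (-0.017, -0.658, -0.173) → max |·| = 0.658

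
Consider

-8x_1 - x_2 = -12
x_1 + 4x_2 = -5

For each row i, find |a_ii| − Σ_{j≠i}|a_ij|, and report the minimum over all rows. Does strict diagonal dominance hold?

row 1: |-8| − (1) = 7
row 2: |4| − (1) = 3
minimum over rows = 3 → strictly diagonally dominant (convergence guaranteed)

3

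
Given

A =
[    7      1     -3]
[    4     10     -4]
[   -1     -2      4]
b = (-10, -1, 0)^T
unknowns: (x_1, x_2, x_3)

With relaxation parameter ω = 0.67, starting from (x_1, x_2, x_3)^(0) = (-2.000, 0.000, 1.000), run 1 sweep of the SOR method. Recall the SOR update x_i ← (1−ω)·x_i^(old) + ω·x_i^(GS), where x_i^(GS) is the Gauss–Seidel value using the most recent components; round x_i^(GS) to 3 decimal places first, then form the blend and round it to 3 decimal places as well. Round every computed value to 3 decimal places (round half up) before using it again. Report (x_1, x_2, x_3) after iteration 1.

(-1.330, 0.557, 0.294)

Iteration 1:
  x_1: GS value = (-10 - (1)·0.000 - (-3)·1.000) / (7) = -1.000;  x_1 ← (1−ω)·-2.000 + ω·-1.000 = -1.330
  x_2: GS value = (-1 - (4)·-1.330 - (-4)·1.000) / (10) = 0.832;  x_2 ← (1−ω)·0.000 + ω·0.832 = 0.557
  x_3: GS value = (0 - (-1)·-1.330 - (-2)·0.557) / (4) = -0.054;  x_3 ← (1−ω)·1.000 + ω·-0.054 = 0.294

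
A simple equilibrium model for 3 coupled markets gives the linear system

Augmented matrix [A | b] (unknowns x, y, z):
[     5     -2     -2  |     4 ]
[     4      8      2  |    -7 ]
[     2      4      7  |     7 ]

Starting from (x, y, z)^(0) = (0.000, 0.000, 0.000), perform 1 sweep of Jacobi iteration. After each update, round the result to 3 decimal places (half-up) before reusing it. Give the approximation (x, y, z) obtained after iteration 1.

(0.800, -0.875, 1.000)

Iteration 1:
  x = (4 - (-2)·0.000 - (-2)·0.000) / (5) = 0.800
  y = (-7 - (4)·0.000 - (2)·0.000) / (8) = -0.875
  z = (7 - (2)·0.000 - (4)·0.000) / (7) = 1.000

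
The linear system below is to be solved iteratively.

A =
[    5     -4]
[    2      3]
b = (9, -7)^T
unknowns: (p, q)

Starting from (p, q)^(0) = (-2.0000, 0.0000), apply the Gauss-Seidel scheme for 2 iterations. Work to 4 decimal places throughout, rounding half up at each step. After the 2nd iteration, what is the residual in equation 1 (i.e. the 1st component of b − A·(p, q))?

Iteration 1:
  p = (9 - (-4)·0.0000) / (5) = 1.8000
  q = (-7 - (2)·1.8000) / (3) = -3.5333
Iteration 2:
  p = (9 - (-4)·-3.5333) / (5) = -1.0266
  q = (-7 - (2)·-1.0266) / (3) = -1.6489
Residual b − A·x = (7.5374, -0.0001)

7.5374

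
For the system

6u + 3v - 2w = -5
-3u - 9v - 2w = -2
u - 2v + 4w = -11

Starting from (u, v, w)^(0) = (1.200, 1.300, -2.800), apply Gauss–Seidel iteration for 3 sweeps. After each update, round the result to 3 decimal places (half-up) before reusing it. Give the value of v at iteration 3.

Iteration 1:
  u = (-5 - (3)·1.300 - (-2)·-2.800) / (6) = -2.417
  v = (-2 - (-3)·-2.417 - (-2)·-2.800) / (-9) = 1.650
  w = (-11 - (1)·-2.417 - (-2)·1.650) / (4) = -1.321
Iteration 2:
  u = (-5 - (3)·1.650 - (-2)·-1.321) / (6) = -2.099
  v = (-2 - (-3)·-2.099 - (-2)·-1.321) / (-9) = 1.215
  w = (-11 - (1)·-2.099 - (-2)·1.215) / (4) = -1.618
Iteration 3:
  u = (-5 - (3)·1.215 - (-2)·-1.618) / (6) = -1.980
  v = (-2 - (-3)·-1.980 - (-2)·-1.618) / (-9) = 1.242
  w = (-11 - (1)·-1.980 - (-2)·1.242) / (4) = -1.634

1.242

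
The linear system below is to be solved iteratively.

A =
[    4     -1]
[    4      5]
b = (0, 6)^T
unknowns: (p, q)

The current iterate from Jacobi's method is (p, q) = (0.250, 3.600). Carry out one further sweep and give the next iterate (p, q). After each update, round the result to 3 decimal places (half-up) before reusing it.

One sweep:
  p = (0 - (-1)·3.600) / (4) = 0.900
  q = (6 - (4)·0.250) / (5) = 1.000

(0.900, 1.000)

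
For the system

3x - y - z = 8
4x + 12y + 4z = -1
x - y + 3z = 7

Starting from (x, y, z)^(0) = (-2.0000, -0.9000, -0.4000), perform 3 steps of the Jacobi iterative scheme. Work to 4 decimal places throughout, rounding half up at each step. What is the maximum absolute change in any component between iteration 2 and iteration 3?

1.3389

Iteration 1:
  x = (8 - (-1)·-0.9000 - (-1)·-0.4000) / (3) = 2.2333
  y = (-1 - (4)·-2.0000 - (4)·-0.4000) / (12) = 0.7167
  z = (7 - (1)·-2.0000 - (-1)·-0.9000) / (3) = 2.7000
Iteration 2:
  x = (8 - (-1)·0.7167 - (-1)·2.7000) / (3) = 3.8056
  y = (-1 - (4)·2.2333 - (4)·2.7000) / (12) = -1.7278
  z = (7 - (1)·2.2333 - (-1)·0.7167) / (3) = 1.8278
Iteration 3:
  x = (8 - (-1)·-1.7278 - (-1)·1.8278) / (3) = 2.7000
  y = (-1 - (4)·3.8056 - (4)·1.8278) / (12) = -1.9611
  z = (7 - (1)·3.8056 - (-1)·-1.7278) / (3) = 0.4889
Change: (-1.1056, -0.2333, -1.3389) → max |·| = 1.3389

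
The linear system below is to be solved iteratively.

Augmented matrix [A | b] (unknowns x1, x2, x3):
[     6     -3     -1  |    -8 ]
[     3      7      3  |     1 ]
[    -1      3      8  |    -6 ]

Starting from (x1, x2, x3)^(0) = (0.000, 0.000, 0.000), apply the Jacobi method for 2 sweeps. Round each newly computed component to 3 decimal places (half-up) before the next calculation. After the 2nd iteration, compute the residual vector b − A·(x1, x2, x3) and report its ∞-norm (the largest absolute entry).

Iteration 1:
  x1 = (-8 - (-3)·0.000 - (-1)·0.000) / (6) = -1.333
  x2 = (1 - (3)·0.000 - (3)·0.000) / (7) = 0.143
  x3 = (-6 - (-1)·0.000 - (3)·0.000) / (8) = -0.750
Iteration 2:
  x1 = (-8 - (-3)·0.143 - (-1)·-0.750) / (6) = -1.387
  x2 = (1 - (3)·-1.333 - (3)·-0.750) / (7) = 1.036
  x3 = (-6 - (-1)·-1.333 - (3)·0.143) / (8) = -0.970
Residual b − A·x = (2.460, 0.819, -2.735); ∞-norm = 2.735

2.735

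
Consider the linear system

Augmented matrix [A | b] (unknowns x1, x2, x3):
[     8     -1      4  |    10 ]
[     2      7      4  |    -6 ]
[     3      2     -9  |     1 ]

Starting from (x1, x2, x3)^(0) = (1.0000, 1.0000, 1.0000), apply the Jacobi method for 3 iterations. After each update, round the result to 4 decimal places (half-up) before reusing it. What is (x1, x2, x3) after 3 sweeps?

Iteration 1:
  x1 = (10 - (-1)·1.0000 - (4)·1.0000) / (8) = 0.8750
  x2 = (-6 - (2)·1.0000 - (4)·1.0000) / (7) = -1.7143
  x3 = (1 - (3)·1.0000 - (2)·1.0000) / (-9) = 0.4444
Iteration 2:
  x1 = (10 - (-1)·-1.7143 - (4)·0.4444) / (8) = 0.8135
  x2 = (-6 - (2)·0.8750 - (4)·0.4444) / (7) = -1.3611
  x3 = (1 - (3)·0.8750 - (2)·-1.7143) / (-9) = -0.2004
Iteration 3:
  x1 = (10 - (-1)·-1.3611 - (4)·-0.2004) / (8) = 1.1801
  x2 = (-6 - (2)·0.8135 - (4)·-0.2004) / (7) = -0.9751
  x3 = (1 - (3)·0.8135 - (2)·-1.3611) / (-9) = -0.1424

(1.1801, -0.9751, -0.1424)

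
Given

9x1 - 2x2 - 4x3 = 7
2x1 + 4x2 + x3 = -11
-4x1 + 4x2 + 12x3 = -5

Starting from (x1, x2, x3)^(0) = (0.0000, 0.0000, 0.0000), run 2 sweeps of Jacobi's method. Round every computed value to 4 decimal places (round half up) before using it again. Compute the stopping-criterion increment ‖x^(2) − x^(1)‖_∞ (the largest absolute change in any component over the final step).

1.1760

Iteration 1:
  x1 = (7 - (-2)·0.0000 - (-4)·0.0000) / (9) = 0.7778
  x2 = (-11 - (2)·0.0000 - (1)·0.0000) / (4) = -2.7500
  x3 = (-5 - (-4)·0.0000 - (4)·0.0000) / (12) = -0.4167
Iteration 2:
  x1 = (7 - (-2)·-2.7500 - (-4)·-0.4167) / (9) = -0.0185
  x2 = (-11 - (2)·0.7778 - (1)·-0.4167) / (4) = -3.0347
  x3 = (-5 - (-4)·0.7778 - (4)·-2.7500) / (12) = 0.7593
Change: (-0.7963, -0.2847, 1.1760) → max |·| = 1.1760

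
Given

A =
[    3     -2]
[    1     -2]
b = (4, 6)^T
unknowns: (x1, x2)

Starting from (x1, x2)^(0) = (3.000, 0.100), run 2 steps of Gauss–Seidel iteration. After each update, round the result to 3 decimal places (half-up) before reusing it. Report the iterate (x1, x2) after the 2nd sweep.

Iteration 1:
  x1 = (4 - (-2)·0.100) / (3) = 1.400
  x2 = (6 - (1)·1.400) / (-2) = -2.300
Iteration 2:
  x1 = (4 - (-2)·-2.300) / (3) = -0.200
  x2 = (6 - (1)·-0.200) / (-2) = -3.100

(-0.200, -3.100)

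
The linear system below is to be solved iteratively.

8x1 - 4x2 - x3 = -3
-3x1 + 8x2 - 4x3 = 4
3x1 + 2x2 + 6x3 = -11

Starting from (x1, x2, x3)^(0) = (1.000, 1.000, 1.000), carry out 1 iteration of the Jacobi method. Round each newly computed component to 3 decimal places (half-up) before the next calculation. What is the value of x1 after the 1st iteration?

0.250

Iteration 1:
  x1 = (-3 - (-4)·1.000 - (-1)·1.000) / (8) = 0.250
  x2 = (4 - (-3)·1.000 - (-4)·1.000) / (8) = 1.375
  x3 = (-11 - (3)·1.000 - (2)·1.000) / (6) = -2.667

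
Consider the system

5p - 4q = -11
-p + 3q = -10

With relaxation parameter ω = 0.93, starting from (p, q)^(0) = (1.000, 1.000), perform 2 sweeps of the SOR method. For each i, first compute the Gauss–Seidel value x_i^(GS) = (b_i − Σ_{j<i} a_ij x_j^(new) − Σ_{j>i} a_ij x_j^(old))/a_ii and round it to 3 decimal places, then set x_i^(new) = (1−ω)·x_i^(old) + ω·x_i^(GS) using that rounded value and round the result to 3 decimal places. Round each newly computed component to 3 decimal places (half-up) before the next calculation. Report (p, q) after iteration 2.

(-4.671, -4.787)

Iteration 1:
  p: GS value = (-11 - (-4)·1.000) / (5) = -1.400;  p ← (1−ω)·1.000 + ω·-1.400 = -1.232
  q: GS value = (-10 - (-1)·-1.232) / (3) = -3.744;  q ← (1−ω)·1.000 + ω·-3.744 = -3.412
Iteration 2:
  p: GS value = (-11 - (-4)·-3.412) / (5) = -4.930;  p ← (1−ω)·-1.232 + ω·-4.930 = -4.671
  q: GS value = (-10 - (-1)·-4.671) / (3) = -4.890;  q ← (1−ω)·-3.412 + ω·-4.890 = -4.787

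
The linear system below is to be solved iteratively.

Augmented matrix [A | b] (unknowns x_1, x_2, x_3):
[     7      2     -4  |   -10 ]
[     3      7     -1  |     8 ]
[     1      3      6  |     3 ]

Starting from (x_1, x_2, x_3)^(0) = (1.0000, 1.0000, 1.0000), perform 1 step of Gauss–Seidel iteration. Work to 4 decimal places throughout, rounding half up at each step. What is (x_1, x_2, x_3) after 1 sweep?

Iteration 1:
  x_1 = (-10 - (2)·1.0000 - (-4)·1.0000) / (7) = -1.1429
  x_2 = (8 - (3)·-1.1429 - (-1)·1.0000) / (7) = 1.7755
  x_3 = (3 - (1)·-1.1429 - (3)·1.7755) / (6) = -0.1973

(-1.1429, 1.7755, -0.1973)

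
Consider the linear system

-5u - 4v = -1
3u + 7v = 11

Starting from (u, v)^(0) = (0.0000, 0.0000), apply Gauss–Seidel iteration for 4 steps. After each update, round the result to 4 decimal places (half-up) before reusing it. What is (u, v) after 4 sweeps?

(-1.5358, 2.2296)

Iteration 1:
  u = (-1 - (-4)·0.0000) / (-5) = 0.2000
  v = (11 - (3)·0.2000) / (7) = 1.4857
Iteration 2:
  u = (-1 - (-4)·1.4857) / (-5) = -0.9886
  v = (11 - (3)·-0.9886) / (7) = 1.9951
Iteration 3:
  u = (-1 - (-4)·1.9951) / (-5) = -1.3961
  v = (11 - (3)·-1.3961) / (7) = 2.1698
Iteration 4:
  u = (-1 - (-4)·2.1698) / (-5) = -1.5358
  v = (11 - (3)·-1.5358) / (7) = 2.2296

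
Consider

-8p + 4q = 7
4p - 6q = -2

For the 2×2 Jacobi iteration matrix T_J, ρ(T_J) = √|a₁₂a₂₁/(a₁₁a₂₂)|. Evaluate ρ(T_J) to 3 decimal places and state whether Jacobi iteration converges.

0.577

a₁₂a₂₁/(a₁₁a₂₂) = (4)·(4) / ((-8)·(-6)) = 0.333333
ρ = √|0.333333| = √0.333333 = 0.577
ρ < 1, so Jacobi converges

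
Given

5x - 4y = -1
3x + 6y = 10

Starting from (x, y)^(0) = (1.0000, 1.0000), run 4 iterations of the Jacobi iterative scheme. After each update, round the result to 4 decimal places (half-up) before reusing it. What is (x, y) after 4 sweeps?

Iteration 1:
  x = (-1 - (-4)·1.0000) / (5) = 0.6000
  y = (10 - (3)·1.0000) / (6) = 1.1667
Iteration 2:
  x = (-1 - (-4)·1.1667) / (5) = 0.7334
  y = (10 - (3)·0.6000) / (6) = 1.3667
Iteration 3:
  x = (-1 - (-4)·1.3667) / (5) = 0.8934
  y = (10 - (3)·0.7334) / (6) = 1.3000
Iteration 4:
  x = (-1 - (-4)·1.3000) / (5) = 0.8400
  y = (10 - (3)·0.8934) / (6) = 1.2200

(0.8400, 1.2200)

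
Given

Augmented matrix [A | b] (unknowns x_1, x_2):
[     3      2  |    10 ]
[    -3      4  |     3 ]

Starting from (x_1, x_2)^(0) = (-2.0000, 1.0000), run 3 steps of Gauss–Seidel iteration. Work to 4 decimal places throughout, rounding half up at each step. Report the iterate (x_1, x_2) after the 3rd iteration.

(2.0833, 2.3125)

Iteration 1:
  x_1 = (10 - (2)·1.0000) / (3) = 2.6667
  x_2 = (3 - (-3)·2.6667) / (4) = 2.7500
Iteration 2:
  x_1 = (10 - (2)·2.7500) / (3) = 1.5000
  x_2 = (3 - (-3)·1.5000) / (4) = 1.8750
Iteration 3:
  x_1 = (10 - (2)·1.8750) / (3) = 2.0833
  x_2 = (3 - (-3)·2.0833) / (4) = 2.3125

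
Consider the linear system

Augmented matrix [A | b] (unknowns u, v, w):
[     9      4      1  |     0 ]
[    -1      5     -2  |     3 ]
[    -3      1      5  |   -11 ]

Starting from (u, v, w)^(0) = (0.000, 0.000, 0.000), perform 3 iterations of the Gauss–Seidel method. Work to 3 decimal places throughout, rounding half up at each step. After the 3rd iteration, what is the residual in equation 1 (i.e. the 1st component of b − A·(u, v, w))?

Iteration 1:
  u = (0 - (4)·0.000 - (1)·0.000) / (9) = 0.000
  v = (3 - (-1)·0.000 - (-2)·0.000) / (5) = 0.600
  w = (-11 - (-3)·0.000 - (1)·0.600) / (5) = -2.320
Iteration 2:
  u = (0 - (4)·0.600 - (1)·-2.320) / (9) = -0.009
  v = (3 - (-1)·-0.009 - (-2)·-2.320) / (5) = -0.330
  w = (-11 - (-3)·-0.009 - (1)·-0.330) / (5) = -2.139
Iteration 3:
  u = (0 - (4)·-0.330 - (1)·-2.139) / (9) = 0.384
  v = (3 - (-1)·0.384 - (-2)·-2.139) / (5) = -0.179
  w = (-11 - (-3)·0.384 - (1)·-0.179) / (5) = -1.934
Residual b − A·x = (-0.806, 0.411, 0.001)

-0.806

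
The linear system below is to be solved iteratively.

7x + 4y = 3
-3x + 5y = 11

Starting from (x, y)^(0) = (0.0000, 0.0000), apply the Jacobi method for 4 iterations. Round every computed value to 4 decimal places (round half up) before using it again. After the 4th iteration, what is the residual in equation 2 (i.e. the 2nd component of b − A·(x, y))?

1.2930

Iteration 1:
  x = (3 - (4)·0.0000) / (7) = 0.4286
  y = (11 - (-3)·0.0000) / (5) = 2.2000
Iteration 2:
  x = (3 - (4)·2.2000) / (7) = -0.8286
  y = (11 - (-3)·0.4286) / (5) = 2.4572
Iteration 3:
  x = (3 - (4)·2.4572) / (7) = -0.9755
  y = (11 - (-3)·-0.8286) / (5) = 1.7028
Iteration 4:
  x = (3 - (4)·1.7028) / (7) = -0.5445
  y = (11 - (-3)·-0.9755) / (5) = 1.6147
Residual b − A·x = (0.3527, 1.2930)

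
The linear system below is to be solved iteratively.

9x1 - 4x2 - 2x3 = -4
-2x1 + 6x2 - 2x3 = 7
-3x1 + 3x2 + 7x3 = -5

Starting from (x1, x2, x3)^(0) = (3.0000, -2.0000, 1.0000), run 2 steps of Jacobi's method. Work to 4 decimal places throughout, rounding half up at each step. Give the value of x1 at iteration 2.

0.9841

Iteration 1:
  x1 = (-4 - (-4)·-2.0000 - (-2)·1.0000) / (9) = -1.1111
  x2 = (7 - (-2)·3.0000 - (-2)·1.0000) / (6) = 2.5000
  x3 = (-5 - (-3)·3.0000 - (3)·-2.0000) / (7) = 1.4286
Iteration 2:
  x1 = (-4 - (-4)·2.5000 - (-2)·1.4286) / (9) = 0.9841
  x2 = (7 - (-2)·-1.1111 - (-2)·1.4286) / (6) = 1.2725
  x3 = (-5 - (-3)·-1.1111 - (3)·2.5000) / (7) = -2.2619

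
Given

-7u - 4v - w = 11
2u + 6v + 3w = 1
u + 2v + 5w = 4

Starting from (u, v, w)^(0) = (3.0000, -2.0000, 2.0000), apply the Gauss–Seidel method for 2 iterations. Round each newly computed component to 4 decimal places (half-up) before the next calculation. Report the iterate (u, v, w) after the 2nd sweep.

(-1.4000, 0.0429, 1.0628)

Iteration 1:
  u = (11 - (-4)·-2.0000 - (-1)·2.0000) / (-7) = -0.7143
  v = (1 - (2)·-0.7143 - (3)·2.0000) / (6) = -0.5952
  w = (4 - (1)·-0.7143 - (2)·-0.5952) / (5) = 1.1809
Iteration 2:
  u = (11 - (-4)·-0.5952 - (-1)·1.1809) / (-7) = -1.4000
  v = (1 - (2)·-1.4000 - (3)·1.1809) / (6) = 0.0429
  w = (4 - (1)·-1.4000 - (2)·0.0429) / (5) = 1.0628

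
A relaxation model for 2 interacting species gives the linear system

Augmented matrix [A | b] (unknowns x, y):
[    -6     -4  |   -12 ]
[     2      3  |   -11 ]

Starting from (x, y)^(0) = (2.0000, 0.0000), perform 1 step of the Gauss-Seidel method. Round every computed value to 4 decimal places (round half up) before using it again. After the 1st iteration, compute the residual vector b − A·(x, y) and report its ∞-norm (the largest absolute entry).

20.0000

Iteration 1:
  x = (-12 - (-4)·0.0000) / (-6) = 2.0000
  y = (-11 - (2)·2.0000) / (3) = -5.0000
Residual b − A·x = (-20.0000, 0.0000); ∞-norm = 20.0000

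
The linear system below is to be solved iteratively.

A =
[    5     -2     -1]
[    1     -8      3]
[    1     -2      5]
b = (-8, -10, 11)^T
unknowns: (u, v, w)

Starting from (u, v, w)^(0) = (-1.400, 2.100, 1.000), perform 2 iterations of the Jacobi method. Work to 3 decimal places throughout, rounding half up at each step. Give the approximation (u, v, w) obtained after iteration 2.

Iteration 1:
  u = (-8 - (-2)·2.100 - (-1)·1.000) / (5) = -0.560
  v = (-10 - (1)·-1.400 - (3)·1.000) / (-8) = 1.450
  w = (11 - (1)·-1.400 - (-2)·2.100) / (5) = 3.320
Iteration 2:
  u = (-8 - (-2)·1.450 - (-1)·3.320) / (5) = -0.356
  v = (-10 - (1)·-0.560 - (3)·3.320) / (-8) = 2.425
  w = (11 - (1)·-0.560 - (-2)·1.450) / (5) = 2.892

(-0.356, 2.425, 2.892)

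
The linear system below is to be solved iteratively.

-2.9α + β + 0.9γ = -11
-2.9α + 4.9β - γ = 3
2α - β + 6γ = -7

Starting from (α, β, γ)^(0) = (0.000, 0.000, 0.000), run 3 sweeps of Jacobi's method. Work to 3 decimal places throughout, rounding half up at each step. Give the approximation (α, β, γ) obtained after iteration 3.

Iteration 1:
  α = (-11 - (1)·0.000 - (0.9)·0.000) / (-2.9) = 3.793
  β = (3 - (-2.9)·0.000 - (-1)·0.000) / (4.9) = 0.612
  γ = (-7 - (2)·0.000 - (-1)·0.000) / (6) = -1.167
Iteration 2:
  α = (-11 - (1)·0.612 - (0.9)·-1.167) / (-2.9) = 3.642
  β = (3 - (-2.9)·3.793 - (-1)·-1.167) / (4.9) = 2.619
  γ = (-7 - (2)·3.793 - (-1)·0.612) / (6) = -2.329
Iteration 3:
  α = (-11 - (1)·2.619 - (0.9)·-2.329) / (-2.9) = 3.973
  β = (3 - (-2.9)·3.642 - (-1)·-2.329) / (4.9) = 2.292
  γ = (-7 - (2)·3.642 - (-1)·2.619) / (6) = -1.944

(3.973, 2.292, -1.944)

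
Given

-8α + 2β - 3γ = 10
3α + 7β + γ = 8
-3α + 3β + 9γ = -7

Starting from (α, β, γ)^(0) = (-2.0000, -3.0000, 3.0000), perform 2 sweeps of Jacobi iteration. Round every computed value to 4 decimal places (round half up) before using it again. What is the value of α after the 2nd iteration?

Iteration 1:
  α = (10 - (2)·-3.0000 - (-3)·3.0000) / (-8) = -3.1250
  β = (8 - (3)·-2.0000 - (1)·3.0000) / (7) = 1.5714
  γ = (-7 - (-3)·-2.0000 - (3)·-3.0000) / (9) = -0.4444
Iteration 2:
  α = (10 - (2)·1.5714 - (-3)·-0.4444) / (-8) = -0.6905
  β = (8 - (3)·-3.1250 - (1)·-0.4444) / (7) = 2.5456
  γ = (-7 - (-3)·-3.1250 - (3)·1.5714) / (9) = -2.3432

-0.6905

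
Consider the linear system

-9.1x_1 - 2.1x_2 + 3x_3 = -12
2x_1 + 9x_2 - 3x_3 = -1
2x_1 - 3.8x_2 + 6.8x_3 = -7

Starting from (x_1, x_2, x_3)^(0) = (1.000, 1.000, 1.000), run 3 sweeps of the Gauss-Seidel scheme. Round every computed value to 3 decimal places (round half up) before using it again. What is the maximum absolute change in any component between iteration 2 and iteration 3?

Iteration 1:
  x_1 = (-12 - (-2.1)·1.000 - (3)·1.000) / (-9.1) = 1.418
  x_2 = (-1 - (2)·1.418 - (-3)·1.000) / (9) = -0.093
  x_3 = (-7 - (2)·1.418 - (-3.8)·-0.093) / (6.8) = -1.498
Iteration 2:
  x_1 = (-12 - (-2.1)·-0.093 - (3)·-1.498) / (-9.1) = 0.846
  x_2 = (-1 - (2)·0.846 - (-3)·-1.498) / (9) = -0.798
  x_3 = (-7 - (2)·0.846 - (-3.8)·-0.798) / (6.8) = -1.724
Iteration 3:
  x_1 = (-12 - (-2.1)·-0.798 - (3)·-1.724) / (-9.1) = 0.934
  x_2 = (-1 - (2)·0.934 - (-3)·-1.724) / (9) = -0.893
  x_3 = (-7 - (2)·0.934 - (-3.8)·-0.893) / (6.8) = -1.803
Change: (0.088, -0.095, -0.079) → max |·| = 0.095

0.095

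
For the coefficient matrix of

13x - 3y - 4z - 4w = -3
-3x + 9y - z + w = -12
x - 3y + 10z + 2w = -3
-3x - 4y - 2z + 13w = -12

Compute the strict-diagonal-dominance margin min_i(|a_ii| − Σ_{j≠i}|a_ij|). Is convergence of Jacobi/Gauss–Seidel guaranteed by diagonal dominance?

row 1: |13| − (3+4+4) = 2
row 2: |9| − (3+1+1) = 4
row 3: |10| − (1+3+2) = 4
row 4: |13| − (3+4+2) = 4
minimum over rows = 2 → strictly diagonally dominant (convergence guaranteed)

2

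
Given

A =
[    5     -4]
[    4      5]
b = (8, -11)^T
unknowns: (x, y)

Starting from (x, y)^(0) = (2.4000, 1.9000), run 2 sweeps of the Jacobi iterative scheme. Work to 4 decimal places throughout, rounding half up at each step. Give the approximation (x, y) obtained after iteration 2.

Iteration 1:
  x = (8 - (-4)·1.9000) / (5) = 3.1200
  y = (-11 - (4)·2.4000) / (5) = -4.1200
Iteration 2:
  x = (8 - (-4)·-4.1200) / (5) = -1.6960
  y = (-11 - (4)·3.1200) / (5) = -4.6960

(-1.6960, -4.6960)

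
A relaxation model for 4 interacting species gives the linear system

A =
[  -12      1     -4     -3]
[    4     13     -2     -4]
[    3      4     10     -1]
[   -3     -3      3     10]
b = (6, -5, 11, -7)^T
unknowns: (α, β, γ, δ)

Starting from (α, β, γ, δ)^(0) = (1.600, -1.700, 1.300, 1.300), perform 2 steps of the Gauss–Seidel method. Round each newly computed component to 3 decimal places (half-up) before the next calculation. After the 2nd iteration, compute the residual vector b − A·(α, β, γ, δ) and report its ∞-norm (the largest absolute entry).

Iteration 1:
  α = (6 - (1)·-1.700 - (-4)·1.300 - (-3)·1.300) / (-12) = -1.400
  β = (-5 - (4)·-1.400 - (-2)·1.300 - (-4)·1.300) / (13) = 0.646
  γ = (11 - (3)·-1.400 - (4)·0.646 - (-1)·1.300) / (10) = 1.392
  δ = (-7 - (-3)·-1.400 - (-3)·0.646 - (3)·1.392) / (10) = -1.344
Iteration 2:
  α = (6 - (1)·0.646 - (-4)·1.392 - (-3)·-1.344) / (-12) = -0.574
  β = (-5 - (4)·-0.574 - (-2)·1.392 - (-4)·-1.344) / (13) = -0.407
  γ = (11 - (3)·-0.574 - (4)·-0.407 - (-1)·-1.344) / (10) = 1.301
  δ = (-7 - (-3)·-0.574 - (-3)·-0.407 - (3)·1.301) / (10) = -1.385
Residual b − A·x = (0.568, -0.351, -0.045, 0.004); ∞-norm = 0.568

0.568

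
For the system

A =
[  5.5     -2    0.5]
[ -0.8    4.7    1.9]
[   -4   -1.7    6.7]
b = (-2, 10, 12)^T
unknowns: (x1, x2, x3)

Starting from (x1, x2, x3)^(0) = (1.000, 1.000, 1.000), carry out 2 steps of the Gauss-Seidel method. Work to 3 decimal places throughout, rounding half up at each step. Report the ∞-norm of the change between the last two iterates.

Iteration 1:
  x1 = (-2 - (-2)·1.000 - (0.5)·1.000) / (5.5) = -0.091
  x2 = (10 - (-0.8)·-0.091 - (1.9)·1.000) / (4.7) = 1.708
  x3 = (12 - (-4)·-0.091 - (-1.7)·1.708) / (6.7) = 2.170
Iteration 2:
  x1 = (-2 - (-2)·1.708 - (0.5)·2.170) / (5.5) = 0.060
  x2 = (10 - (-0.8)·0.060 - (1.9)·2.170) / (4.7) = 1.261
  x3 = (12 - (-4)·0.060 - (-1.7)·1.261) / (6.7) = 2.147
Change: (0.151, -0.447, -0.023) → max |·| = 0.447

0.447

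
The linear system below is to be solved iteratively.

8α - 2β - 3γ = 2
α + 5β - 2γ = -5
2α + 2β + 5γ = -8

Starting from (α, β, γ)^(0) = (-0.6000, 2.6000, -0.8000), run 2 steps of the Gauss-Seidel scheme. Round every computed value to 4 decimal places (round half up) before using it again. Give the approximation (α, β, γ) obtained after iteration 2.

(-0.5840, -1.3888, -0.8109)

Iteration 1:
  α = (2 - (-2)·2.6000 - (-3)·-0.8000) / (8) = 0.6000
  β = (-5 - (1)·0.6000 - (-2)·-0.8000) / (5) = -1.4400
  γ = (-8 - (2)·0.6000 - (2)·-1.4400) / (5) = -1.2640
Iteration 2:
  α = (2 - (-2)·-1.4400 - (-3)·-1.2640) / (8) = -0.5840
  β = (-5 - (1)·-0.5840 - (-2)·-1.2640) / (5) = -1.3888
  γ = (-8 - (2)·-0.5840 - (2)·-1.3888) / (5) = -0.8109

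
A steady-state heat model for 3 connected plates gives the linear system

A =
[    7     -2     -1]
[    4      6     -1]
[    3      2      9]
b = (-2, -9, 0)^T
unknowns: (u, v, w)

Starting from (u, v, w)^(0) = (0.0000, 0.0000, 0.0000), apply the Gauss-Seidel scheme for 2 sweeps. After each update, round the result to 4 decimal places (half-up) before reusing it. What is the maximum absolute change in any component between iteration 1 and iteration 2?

0.3190

Iteration 1:
  u = (-2 - (-2)·0.0000 - (-1)·0.0000) / (7) = -0.2857
  v = (-9 - (4)·-0.2857 - (-1)·0.0000) / (6) = -1.3095
  w = (0 - (3)·-0.2857 - (2)·-1.3095) / (9) = 0.3862
Iteration 2:
  u = (-2 - (-2)·-1.3095 - (-1)·0.3862) / (7) = -0.6047
  v = (-9 - (4)·-0.6047 - (-1)·0.3862) / (6) = -1.0325
  w = (0 - (3)·-0.6047 - (2)·-1.0325) / (9) = 0.4310
Change: (-0.3190, 0.2770, 0.0448) → max |·| = 0.3190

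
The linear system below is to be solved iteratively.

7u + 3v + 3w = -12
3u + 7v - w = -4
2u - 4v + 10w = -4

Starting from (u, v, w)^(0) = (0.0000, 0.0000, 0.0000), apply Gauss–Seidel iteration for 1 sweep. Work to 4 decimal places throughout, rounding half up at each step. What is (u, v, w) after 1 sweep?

(-1.7143, 0.1633, 0.0082)

Iteration 1:
  u = (-12 - (3)·0.0000 - (3)·0.0000) / (7) = -1.7143
  v = (-4 - (3)·-1.7143 - (-1)·0.0000) / (7) = 0.1633
  w = (-4 - (2)·-1.7143 - (-4)·0.1633) / (10) = 0.0082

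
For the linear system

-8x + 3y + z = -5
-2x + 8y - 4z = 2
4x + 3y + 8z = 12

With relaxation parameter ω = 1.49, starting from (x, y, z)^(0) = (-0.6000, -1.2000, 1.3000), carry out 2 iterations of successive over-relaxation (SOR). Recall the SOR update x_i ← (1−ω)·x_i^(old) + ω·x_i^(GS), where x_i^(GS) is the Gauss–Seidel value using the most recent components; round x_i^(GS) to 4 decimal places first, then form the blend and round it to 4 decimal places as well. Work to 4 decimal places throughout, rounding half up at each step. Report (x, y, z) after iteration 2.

Iteration 1:
  x: GS value = (-5 - (3)·-1.2000 - (1)·1.3000) / (-8) = 0.3375;  x ← (1−ω)·-0.6000 + ω·0.3375 = 0.7969
  y: GS value = (2 - (-2)·0.7969 - (-4)·1.3000) / (8) = 1.0992;  y ← (1−ω)·-1.2000 + ω·1.0992 = 2.2258
  z: GS value = (12 - (4)·0.7969 - (3)·2.2258) / (8) = 0.2669;  z ← (1−ω)·1.3000 + ω·0.2669 = -0.2393
Iteration 2:
  x: GS value = (-5 - (3)·2.2258 - (1)·-0.2393) / (-8) = 1.4298;  x ← (1−ω)·0.7969 + ω·1.4298 = 1.7399
  y: GS value = (2 - (-2)·1.7399 - (-4)·-0.2393) / (8) = 0.5653;  y ← (1−ω)·2.2258 + ω·0.5653 = -0.2483
  z: GS value = (12 - (4)·1.7399 - (3)·-0.2483) / (8) = 0.7232;  z ← (1−ω)·-0.2393 + ω·0.7232 = 1.1948

(1.7399, -0.2483, 1.1948)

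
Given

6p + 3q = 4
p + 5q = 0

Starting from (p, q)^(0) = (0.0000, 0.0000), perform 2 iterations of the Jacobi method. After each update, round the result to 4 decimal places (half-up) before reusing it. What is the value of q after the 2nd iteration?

-0.1333

Iteration 1:
  p = (4 - (3)·0.0000) / (6) = 0.6667
  q = (0 - (1)·0.0000) / (5) = 0.0000
Iteration 2:
  p = (4 - (3)·0.0000) / (6) = 0.6667
  q = (0 - (1)·0.6667) / (5) = -0.1333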